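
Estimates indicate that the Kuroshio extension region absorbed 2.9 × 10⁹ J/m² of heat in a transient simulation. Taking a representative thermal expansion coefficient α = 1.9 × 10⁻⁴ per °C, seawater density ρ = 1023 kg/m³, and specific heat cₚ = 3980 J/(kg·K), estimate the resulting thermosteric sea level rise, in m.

Δh = αQ/(ρcₚ) = 1.9×10⁻⁴ × 2.9×10⁹ / (1023 × 3980) ≈ 0.13533 m

Δh = 0.135 m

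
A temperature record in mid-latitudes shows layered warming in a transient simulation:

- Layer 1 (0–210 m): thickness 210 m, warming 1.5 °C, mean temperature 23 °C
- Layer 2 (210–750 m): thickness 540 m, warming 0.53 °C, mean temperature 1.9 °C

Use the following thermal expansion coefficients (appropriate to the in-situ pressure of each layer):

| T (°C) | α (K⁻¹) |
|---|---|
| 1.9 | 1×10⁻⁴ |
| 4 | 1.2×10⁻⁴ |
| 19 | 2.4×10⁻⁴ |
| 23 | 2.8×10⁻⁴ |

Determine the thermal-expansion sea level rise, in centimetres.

12 cm

Layer 1 at 23 °C → α = 2.8×10⁻⁴ K⁻¹
Layer 2 at 1.9 °C → α = 1×10⁻⁴ K⁻¹
2.8×10⁻⁴ × 1.5 × 210 = 0.08820 m
540 × 1×10⁻⁴ × 0.53 = 0.02862 m
Δh = 0.08820 + 0.02862 = 0.11682 m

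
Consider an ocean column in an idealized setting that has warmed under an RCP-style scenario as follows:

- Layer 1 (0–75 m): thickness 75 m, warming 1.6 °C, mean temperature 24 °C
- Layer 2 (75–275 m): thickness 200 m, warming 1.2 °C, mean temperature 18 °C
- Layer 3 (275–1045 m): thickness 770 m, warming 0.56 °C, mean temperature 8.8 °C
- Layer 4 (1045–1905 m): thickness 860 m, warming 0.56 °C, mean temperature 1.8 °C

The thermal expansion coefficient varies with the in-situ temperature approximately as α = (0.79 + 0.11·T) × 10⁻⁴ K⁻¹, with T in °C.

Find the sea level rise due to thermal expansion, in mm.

230 mm of thermosteric rise

Layer 1: α = (0.79 + 0.11×24)×10⁻⁴ = 3.43×10⁻⁴ K⁻¹
Layer 2: α = (0.79 + 0.11×18)×10⁻⁴ = 2.77×10⁻⁴ K⁻¹
Layer 3: α = (0.79 + 0.11×8.8)×10⁻⁴ = 1.758×10⁻⁴ K⁻¹
Layer 4: α = (0.79 + 0.11×1.8)×10⁻⁴ = 0.988×10⁻⁴ K⁻¹
0–75 m: 3.43×10⁻⁴ × 75 × 1.6 = 0.04116 m
75–275 m: 2.77×10⁻⁴ × 200 × 1.2 = 0.06648 m
Layer 3: 1.758×10⁻⁴ × 0.56 × 770 = 0.07580496 m
0.56 × 0.988×10⁻⁴ × 860 = 0.04758208 m
Δh = 0.04116 + 0.06648 + 0.07580496 + 0.04758208 = 0.23102704 m ≈ 230 mm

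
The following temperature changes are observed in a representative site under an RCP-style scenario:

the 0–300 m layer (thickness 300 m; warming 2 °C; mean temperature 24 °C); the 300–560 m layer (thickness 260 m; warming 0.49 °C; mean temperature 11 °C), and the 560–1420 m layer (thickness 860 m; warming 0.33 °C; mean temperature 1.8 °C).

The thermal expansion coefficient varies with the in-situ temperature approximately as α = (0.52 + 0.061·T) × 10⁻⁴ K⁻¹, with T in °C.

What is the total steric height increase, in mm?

Layer 1: α = (0.52 + 0.061×24)×10⁻⁴ = 1.984×10⁻⁴ K⁻¹
Layer 2: α = (0.52 + 0.061×11)×10⁻⁴ = 1.191×10⁻⁴ K⁻¹
Layer 3: α = (0.52 + 0.061×1.8)×10⁻⁴ = 0.6298×10⁻⁴ K⁻¹
Layer 1: 1.984×10⁻⁴ × 300 × 2 = 0.11904 m
260 × 0.49 × 1.191×10⁻⁴ = 0.01517334 m
Layer 3: 0.6298×10⁻⁴ × 0.33 × 860 = 0.017873724 m
Δh = 0.11904 + 0.01517334 + 0.017873724 = 0.152087064 m ≈ 150 mm

about 150 mm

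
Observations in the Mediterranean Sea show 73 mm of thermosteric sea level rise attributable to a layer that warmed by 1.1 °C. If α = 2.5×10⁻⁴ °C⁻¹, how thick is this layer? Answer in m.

H = Δh/(αΔT) = 0.073 / (2.5×10⁻⁴ × 1.1) ≈ 265.5 m

H ≈ 270 m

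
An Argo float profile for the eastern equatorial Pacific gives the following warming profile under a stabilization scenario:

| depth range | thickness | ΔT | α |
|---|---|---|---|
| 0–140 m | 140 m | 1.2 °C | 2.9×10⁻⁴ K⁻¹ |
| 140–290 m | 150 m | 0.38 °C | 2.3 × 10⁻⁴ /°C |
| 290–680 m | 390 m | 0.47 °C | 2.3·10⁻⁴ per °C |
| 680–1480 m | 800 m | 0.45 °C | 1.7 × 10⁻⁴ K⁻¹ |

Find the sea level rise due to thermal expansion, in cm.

0–140 m: 2.9×10⁻⁴ × 140 × 1.2 = 0.04872 m
2.3×10⁻⁴ × 150 × 0.38 = 0.01311 m
290–680 m: 2.3×10⁻⁴ × 390 × 0.47 = 0.042159 m
1.7×10⁻⁴ × 0.45 × 800 = 0.06120 m
Δh = 0.04872 + 0.01311 + 0.042159 + 0.06120 = 0.165189 m

17 cm of thermosteric rise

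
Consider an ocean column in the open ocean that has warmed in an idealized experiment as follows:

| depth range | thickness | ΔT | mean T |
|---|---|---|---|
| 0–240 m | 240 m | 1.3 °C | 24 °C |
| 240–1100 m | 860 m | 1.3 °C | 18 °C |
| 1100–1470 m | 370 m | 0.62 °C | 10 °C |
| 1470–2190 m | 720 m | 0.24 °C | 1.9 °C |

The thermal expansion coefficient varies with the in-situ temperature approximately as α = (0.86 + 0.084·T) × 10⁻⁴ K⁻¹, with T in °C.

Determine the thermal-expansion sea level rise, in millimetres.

Layer 1: α = (0.86 + 0.084×24)×10⁻⁴ = 2.876×10⁻⁴ K⁻¹
Layer 2: α = (0.86 + 0.084×18)×10⁻⁴ = 2.372×10⁻⁴ K⁻¹
Layer 3: α = (0.86 + 0.084×10)×10⁻⁴ = 1.7×10⁻⁴ K⁻¹
Layer 4: α = (0.86 + 0.084×1.9)×10⁻⁴ = 1.0196×10⁻⁴ K⁻¹
0–240 m: 1.3 × 240 × 2.876×10⁻⁴ = 0.0897312 m
2.372×10⁻⁴ × 860 × 1.3 = 0.2651896 m
0.62 × 1.7×10⁻⁴ × 370 = 0.038998 m
0.24 × 1.0196×10⁻⁴ × 720 = 0.017618688 m
Δh = 0.0897312 + 0.2651896 + 0.038998 + 0.017618688 = 0.411537488 m ≈ 412 mm

about 412 mm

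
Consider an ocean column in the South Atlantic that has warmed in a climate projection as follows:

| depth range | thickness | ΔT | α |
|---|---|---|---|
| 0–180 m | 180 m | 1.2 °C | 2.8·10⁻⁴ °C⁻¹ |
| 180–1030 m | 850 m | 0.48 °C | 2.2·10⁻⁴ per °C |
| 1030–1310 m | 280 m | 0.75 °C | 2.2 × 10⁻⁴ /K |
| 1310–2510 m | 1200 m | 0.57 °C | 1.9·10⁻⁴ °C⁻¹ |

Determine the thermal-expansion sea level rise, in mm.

180 × 2.8×10⁻⁴ × 1.2 = 0.06048 m
180–1030 m: 850 × 2.2×10⁻⁴ × 0.48 = 0.08976 m
Layer 3: 0.75 × 2.2×10⁻⁴ × 280 = 0.04620 m
1310–2510 m: 0.57 × 1200 × 1.9×10⁻⁴ = 0.12996 m
Δh = 0.06048 + 0.08976 + 0.04620 + 0.12996 = 0.32640 m

about 330 mm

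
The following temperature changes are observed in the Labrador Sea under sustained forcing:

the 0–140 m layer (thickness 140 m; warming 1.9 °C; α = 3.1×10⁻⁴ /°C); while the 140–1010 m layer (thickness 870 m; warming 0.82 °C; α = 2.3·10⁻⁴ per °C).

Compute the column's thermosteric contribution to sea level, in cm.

0–140 m: 140 × 1.9 × 3.1×10⁻⁴ = 0.08246 m
140–1010 m: 870 × 2.3×10⁻⁴ × 0.82 = 0.164082 m
Δh = 0.08246 + 0.164082 = 0.246542 m

Δh = 25 cm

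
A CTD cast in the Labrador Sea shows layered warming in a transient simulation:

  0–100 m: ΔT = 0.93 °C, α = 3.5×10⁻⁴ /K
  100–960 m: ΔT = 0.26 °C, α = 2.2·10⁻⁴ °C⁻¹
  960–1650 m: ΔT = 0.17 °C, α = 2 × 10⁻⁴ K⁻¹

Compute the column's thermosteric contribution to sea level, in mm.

about 105 mm

0–100 m: 100 × 0.93 × 3.5×10⁻⁴ = 0.03255 m
100–960 m: 0.26 × 860 × 2.2×10⁻⁴ = 0.049192 m
960–1650 m: 690 × 0.17 × 2×10⁻⁴ = 0.02346 m
Δh = 0.03255 + 0.049192 + 0.02346 = 0.105202 m ≈ 105 mm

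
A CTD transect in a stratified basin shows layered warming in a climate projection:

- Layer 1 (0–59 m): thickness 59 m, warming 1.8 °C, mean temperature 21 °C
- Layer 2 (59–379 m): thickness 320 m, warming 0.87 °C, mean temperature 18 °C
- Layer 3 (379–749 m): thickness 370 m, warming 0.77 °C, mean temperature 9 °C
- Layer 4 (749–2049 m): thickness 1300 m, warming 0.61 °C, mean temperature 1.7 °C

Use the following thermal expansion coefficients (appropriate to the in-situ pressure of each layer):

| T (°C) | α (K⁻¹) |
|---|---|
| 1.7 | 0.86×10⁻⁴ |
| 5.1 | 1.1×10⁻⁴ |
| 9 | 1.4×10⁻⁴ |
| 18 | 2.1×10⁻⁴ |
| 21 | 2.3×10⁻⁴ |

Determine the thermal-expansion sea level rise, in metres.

Layer 1 at 21 °C → α = 2.3×10⁻⁴ K⁻¹
Layer 2 at 18 °C → α = 2.1×10⁻⁴ K⁻¹
Layer 3 at 9 °C → α = 1.4×10⁻⁴ K⁻¹
Layer 4 at 1.7 °C → α = 0.86×10⁻⁴ K⁻¹
1.8 × 59 × 2.3×10⁻⁴ = 0.024426 m
59–379 m: 320 × 2.1×10⁻⁴ × 0.87 = 0.058464 m
379–749 m: 0.77 × 1.4×10⁻⁴ × 370 = 0.039886 m
Layer 4: 0.61 × 1300 × 0.86×10⁻⁴ = 0.068198 m
Δh = 0.024426 + 0.058464 + 0.039886 + 0.068198 = 0.190974 m

about 0.19 m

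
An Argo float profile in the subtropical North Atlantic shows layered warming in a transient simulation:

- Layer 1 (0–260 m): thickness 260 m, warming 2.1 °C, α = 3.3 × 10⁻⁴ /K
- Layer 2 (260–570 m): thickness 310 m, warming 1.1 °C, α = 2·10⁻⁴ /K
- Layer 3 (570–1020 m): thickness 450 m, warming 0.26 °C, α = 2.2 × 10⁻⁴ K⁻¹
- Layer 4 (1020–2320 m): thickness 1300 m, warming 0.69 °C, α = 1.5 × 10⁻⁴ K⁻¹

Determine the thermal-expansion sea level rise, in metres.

Layer 1: 2.1 × 260 × 3.3×10⁻⁴ = 0.18018 m
2×10⁻⁴ × 310 × 1.1 = 0.06820 m
Layer 3: 0.26 × 2.2×10⁻⁴ × 450 = 0.02574 m
Layer 4: 1300 × 1.5×10⁻⁴ × 0.69 = 0.13455 m
Δh = 0.18018 + 0.06820 + 0.02574 + 0.13455 = 0.40867 m ≈ 0.41 m

0.41 m of thermosteric rise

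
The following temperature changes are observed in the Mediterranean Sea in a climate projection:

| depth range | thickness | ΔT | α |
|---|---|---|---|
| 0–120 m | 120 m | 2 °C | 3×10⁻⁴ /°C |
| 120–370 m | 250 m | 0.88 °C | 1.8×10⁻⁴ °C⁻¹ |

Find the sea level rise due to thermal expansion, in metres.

120 × 3×10⁻⁴ × 2 = 0.07200 m
120–370 m: 1.8×10⁻⁴ × 0.88 × 250 = 0.03960 m
Δh = 0.07200 + 0.03960 = 0.11160 m

about 0.112 m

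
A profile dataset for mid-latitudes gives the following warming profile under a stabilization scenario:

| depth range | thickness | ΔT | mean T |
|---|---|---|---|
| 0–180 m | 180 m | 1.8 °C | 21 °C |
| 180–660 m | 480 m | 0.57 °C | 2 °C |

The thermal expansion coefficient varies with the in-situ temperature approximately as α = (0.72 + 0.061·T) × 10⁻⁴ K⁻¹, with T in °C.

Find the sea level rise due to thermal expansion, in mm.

about 88 mm

Layer 1: α = (0.72 + 0.061×21)×10⁻⁴ = 2.001×10⁻⁴ K⁻¹
Layer 2: α = (0.72 + 0.061×2)×10⁻⁴ = 0.842×10⁻⁴ K⁻¹
180 × 2.001×10⁻⁴ × 1.8 = 0.0648324 m
480 × 0.842×10⁻⁴ × 0.57 = 0.02303712 m
Δh = 0.0648324 + 0.02303712 = 0.08786952 m ≈ 88 mm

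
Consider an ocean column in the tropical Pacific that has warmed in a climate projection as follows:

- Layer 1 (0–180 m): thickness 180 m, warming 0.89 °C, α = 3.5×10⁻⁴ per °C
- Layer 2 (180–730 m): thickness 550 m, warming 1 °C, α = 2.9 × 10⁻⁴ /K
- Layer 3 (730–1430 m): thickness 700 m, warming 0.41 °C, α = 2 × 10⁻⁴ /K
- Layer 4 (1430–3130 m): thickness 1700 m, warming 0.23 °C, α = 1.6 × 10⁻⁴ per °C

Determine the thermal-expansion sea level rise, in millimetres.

0–180 m: 0.89 × 180 × 3.5×10⁻⁴ = 0.05607 m
550 × 1 × 2.9×10⁻⁴ = 0.15950 m
700 × 0.41 × 2×10⁻⁴ = 0.05740 m
1430–3130 m: 1.6×10⁻⁴ × 0.23 × 1700 = 0.06256 m
Δh = 0.05607 + 0.15950 + 0.05740 + 0.06256 = 0.33553 m ≈ 336 mm

Δh = 336 mm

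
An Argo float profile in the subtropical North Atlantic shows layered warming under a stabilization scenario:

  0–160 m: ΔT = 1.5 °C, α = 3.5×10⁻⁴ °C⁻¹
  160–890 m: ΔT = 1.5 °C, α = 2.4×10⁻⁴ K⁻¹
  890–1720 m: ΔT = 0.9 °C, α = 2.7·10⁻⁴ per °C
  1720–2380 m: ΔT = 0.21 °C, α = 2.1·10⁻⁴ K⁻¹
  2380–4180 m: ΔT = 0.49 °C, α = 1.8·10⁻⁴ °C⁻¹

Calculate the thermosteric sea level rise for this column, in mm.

Δh ≈ 736 mm

3.5×10⁻⁴ × 1.5 × 160 = 0.08400 m
Layer 2: 1.5 × 2.4×10⁻⁴ × 730 = 0.26280 m
890–1720 m: 2.7×10⁻⁴ × 830 × 0.9 = 0.20169 m
2.1×10⁻⁴ × 0.21 × 660 = 0.029106 m
2380–4180 m: 1.8×10⁻⁴ × 1800 × 0.49 = 0.15876 m
Δh = 0.08400 + 0.26280 + 0.20169 + 0.029106 + 0.15876 = 0.736356 m ≈ 736 mm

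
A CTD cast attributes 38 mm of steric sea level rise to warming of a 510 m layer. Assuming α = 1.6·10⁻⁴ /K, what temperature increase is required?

about 0.466 °C

ΔT = Δh/(αH) = 0.038 / (1.6×10⁻⁴ × 510) ≈ 0.4657 °C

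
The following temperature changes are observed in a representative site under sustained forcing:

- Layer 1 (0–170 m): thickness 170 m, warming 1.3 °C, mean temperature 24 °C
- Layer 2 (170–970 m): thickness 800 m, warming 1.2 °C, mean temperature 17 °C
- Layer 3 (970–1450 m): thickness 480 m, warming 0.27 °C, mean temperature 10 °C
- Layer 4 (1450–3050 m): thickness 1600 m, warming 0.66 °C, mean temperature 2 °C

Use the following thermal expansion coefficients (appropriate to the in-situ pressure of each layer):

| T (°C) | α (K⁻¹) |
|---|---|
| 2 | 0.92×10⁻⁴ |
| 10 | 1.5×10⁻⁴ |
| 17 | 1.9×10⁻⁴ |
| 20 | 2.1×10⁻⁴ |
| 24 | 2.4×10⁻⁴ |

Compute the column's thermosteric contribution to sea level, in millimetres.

about 352 mm

Layer 1 at 24 °C → α = 2.4×10⁻⁴ K⁻¹
Layer 2 at 17 °C → α = 1.9×10⁻⁴ K⁻¹
Layer 3 at 10 °C → α = 1.5×10⁻⁴ K⁻¹
Layer 4 at 2 °C → α = 0.92×10⁻⁴ K⁻¹
Layer 1: 1.3 × 170 × 2.4×10⁻⁴ = 0.05304 m
170–970 m: 800 × 1.9×10⁻⁴ × 1.2 = 0.18240 m
970–1450 m: 480 × 1.5×10⁻⁴ × 0.27 = 0.01944 m
Layer 4: 0.66 × 1600 × 0.92×10⁻⁴ = 0.097152 m
Δh = 0.05304 + 0.18240 + 0.01944 + 0.097152 = 0.352032 m ≈ 352 mm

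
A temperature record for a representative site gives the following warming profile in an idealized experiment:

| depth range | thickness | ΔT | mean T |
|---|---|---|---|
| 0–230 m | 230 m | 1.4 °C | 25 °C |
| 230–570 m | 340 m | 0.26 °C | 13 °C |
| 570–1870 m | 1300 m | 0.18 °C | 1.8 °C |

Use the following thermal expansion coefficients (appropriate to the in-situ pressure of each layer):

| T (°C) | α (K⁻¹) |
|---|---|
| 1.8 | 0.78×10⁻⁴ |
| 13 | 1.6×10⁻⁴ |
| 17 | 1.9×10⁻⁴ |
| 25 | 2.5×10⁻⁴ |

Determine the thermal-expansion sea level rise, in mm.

Δh ≈ 113 mm

Layer 1 at 25 °C → α = 2.5×10⁻⁴ K⁻¹
Layer 2 at 13 °C → α = 1.6×10⁻⁴ K⁻¹
Layer 3 at 1.8 °C → α = 0.78×10⁻⁴ K⁻¹
Layer 1: 1.4 × 230 × 2.5×10⁻⁴ = 0.08050 m
230–570 m: 1.6×10⁻⁴ × 340 × 0.26 = 0.014144 m
Layer 3: 1300 × 0.78×10⁻⁴ × 0.18 = 0.018252 m
Δh = 0.08050 + 0.014144 + 0.018252 = 0.112896 m ≈ 113 mm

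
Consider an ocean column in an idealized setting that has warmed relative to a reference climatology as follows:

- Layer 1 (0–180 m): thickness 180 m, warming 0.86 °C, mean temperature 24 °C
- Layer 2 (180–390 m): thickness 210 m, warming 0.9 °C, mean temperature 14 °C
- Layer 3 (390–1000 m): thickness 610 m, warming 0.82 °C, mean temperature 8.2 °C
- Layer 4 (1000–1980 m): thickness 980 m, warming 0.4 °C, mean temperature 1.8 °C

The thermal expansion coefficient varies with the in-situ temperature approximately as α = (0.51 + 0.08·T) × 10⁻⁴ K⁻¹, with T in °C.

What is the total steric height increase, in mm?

Layer 1: α = (0.51 + 0.08×24)×10⁻⁴ = 2.43×10⁻⁴ K⁻¹
Layer 2: α = (0.51 + 0.08×14)×10⁻⁴ = 1.63×10⁻⁴ K⁻¹
Layer 3: α = (0.51 + 0.08×8.2)×10⁻⁴ = 1.166×10⁻⁴ K⁻¹
Layer 4: α = (0.51 + 0.08×1.8)×10⁻⁴ = 0.654×10⁻⁴ K⁻¹
Layer 1: 2.43×10⁻⁴ × 180 × 0.86 = 0.0376164 m
Layer 2: 1.63×10⁻⁴ × 210 × 0.9 = 0.030807 m
390–1000 m: 0.82 × 610 × 1.166×10⁻⁴ = 0.05832332 m
Layer 4: 0.654×10⁻⁴ × 0.4 × 980 = 0.0256368 m
Δh = 0.0376164 + 0.030807 + 0.05832332 + 0.0256368 = 0.15238352 m

150 mm of thermosteric rise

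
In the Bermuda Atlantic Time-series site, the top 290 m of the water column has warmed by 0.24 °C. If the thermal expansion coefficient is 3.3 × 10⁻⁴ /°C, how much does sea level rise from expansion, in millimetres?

Δh = αΔT·H = 3.3×10⁻⁴ × 0.24 × 290 = 0.022968 m

23.0 mm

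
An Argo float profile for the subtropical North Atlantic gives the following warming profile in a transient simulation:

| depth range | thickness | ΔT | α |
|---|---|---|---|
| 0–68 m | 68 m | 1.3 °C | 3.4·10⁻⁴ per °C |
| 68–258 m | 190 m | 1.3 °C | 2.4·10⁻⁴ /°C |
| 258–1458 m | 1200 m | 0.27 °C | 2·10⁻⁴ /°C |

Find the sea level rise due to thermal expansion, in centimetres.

15 cm

3.4×10⁻⁴ × 1.3 × 68 = 0.030056 m
Layer 2: 1.3 × 190 × 2.4×10⁻⁴ = 0.05928 m
258–1458 m: 0.27 × 1200 × 2×10⁻⁴ = 0.06480 m
Δh = 0.030056 + 0.05928 + 0.06480 = 0.154136 m ≈ 15 cm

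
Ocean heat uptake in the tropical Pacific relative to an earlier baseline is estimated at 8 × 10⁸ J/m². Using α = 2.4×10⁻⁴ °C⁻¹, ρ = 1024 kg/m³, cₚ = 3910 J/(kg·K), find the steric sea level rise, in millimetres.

Δh = αQ/(ρcₚ) = 2.4×10⁻⁴ × 8×10⁸ / (1024 × 3910) ≈ 0.047954 m

Δh = 48.0 mm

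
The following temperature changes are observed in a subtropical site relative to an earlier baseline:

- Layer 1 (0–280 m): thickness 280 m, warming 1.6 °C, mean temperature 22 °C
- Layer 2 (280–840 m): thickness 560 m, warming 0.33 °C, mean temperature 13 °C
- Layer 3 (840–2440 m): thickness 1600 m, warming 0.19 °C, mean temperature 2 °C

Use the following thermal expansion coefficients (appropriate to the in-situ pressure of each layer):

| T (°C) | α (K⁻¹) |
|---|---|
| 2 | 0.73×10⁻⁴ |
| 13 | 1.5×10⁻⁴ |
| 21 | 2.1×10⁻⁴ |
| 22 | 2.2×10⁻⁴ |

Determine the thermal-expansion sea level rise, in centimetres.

14.8 cm

Layer 1 at 22 °C → α = 2.2×10⁻⁴ K⁻¹
Layer 2 at 13 °C → α = 1.5×10⁻⁴ K⁻¹
Layer 3 at 2 °C → α = 0.73×10⁻⁴ K⁻¹
280 × 1.6 × 2.2×10⁻⁴ = 0.09856 m
Layer 2: 0.33 × 1.5×10⁻⁴ × 560 = 0.02772 m
840–2440 m: 0.19 × 0.73×10⁻⁴ × 1600 = 0.022192 m
Δh = 0.09856 + 0.02772 + 0.022192 = 0.148472 m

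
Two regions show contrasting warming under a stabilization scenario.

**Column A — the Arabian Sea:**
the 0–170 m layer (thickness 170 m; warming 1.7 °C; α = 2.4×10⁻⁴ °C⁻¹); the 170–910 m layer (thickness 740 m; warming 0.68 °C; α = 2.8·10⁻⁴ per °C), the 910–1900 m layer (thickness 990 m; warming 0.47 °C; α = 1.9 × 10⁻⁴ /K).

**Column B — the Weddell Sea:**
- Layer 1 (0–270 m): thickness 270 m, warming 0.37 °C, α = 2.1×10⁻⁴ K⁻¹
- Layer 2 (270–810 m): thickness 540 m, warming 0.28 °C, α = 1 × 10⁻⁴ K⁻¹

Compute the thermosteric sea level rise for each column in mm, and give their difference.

Δh_A ≈ 300 mm, Δh_B ≈ 36 mm; difference ≈ 260 mm

A 0–170 m: 1.7 × 2.4×10⁻⁴ × 170 = 0.06936 m
A Layer 2: 0.68 × 740 × 2.8×10⁻⁴ = 0.140896 m
A 990 × 1.9×10⁻⁴ × 0.47 = 0.088407 m
A total: 0.298663 m
B 0.37 × 270 × 2.1×10⁻⁴ = 0.020979 m
B 1×10⁻⁴ × 540 × 0.28 = 0.01512 m
B total: 0.036099 m
Difference: 0.298663 − 0.036099 = 0.262564 m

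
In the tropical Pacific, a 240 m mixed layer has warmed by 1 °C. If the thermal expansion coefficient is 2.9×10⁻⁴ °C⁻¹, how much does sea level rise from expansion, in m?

Δh ≈ 0.0696 m

Δh = αΔT·H = 2.9×10⁻⁴ × 1 × 240 = 0.06960 m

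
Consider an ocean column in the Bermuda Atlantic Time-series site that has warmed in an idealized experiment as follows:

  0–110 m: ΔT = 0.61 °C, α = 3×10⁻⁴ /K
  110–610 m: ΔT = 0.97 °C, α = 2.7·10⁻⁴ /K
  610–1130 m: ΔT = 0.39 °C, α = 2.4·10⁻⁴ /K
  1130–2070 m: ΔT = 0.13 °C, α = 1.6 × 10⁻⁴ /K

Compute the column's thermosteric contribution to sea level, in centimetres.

Layer 1: 0.61 × 110 × 3×10⁻⁴ = 0.02013 m
Layer 2: 0.97 × 2.7×10⁻⁴ × 500 = 0.13095 m
520 × 2.4×10⁻⁴ × 0.39 = 0.048672 m
Layer 4: 1.6×10⁻⁴ × 0.13 × 940 = 0.019552 m
Δh = 0.02013 + 0.13095 + 0.048672 + 0.019552 = 0.219304 m

Δh ≈ 21.9 cm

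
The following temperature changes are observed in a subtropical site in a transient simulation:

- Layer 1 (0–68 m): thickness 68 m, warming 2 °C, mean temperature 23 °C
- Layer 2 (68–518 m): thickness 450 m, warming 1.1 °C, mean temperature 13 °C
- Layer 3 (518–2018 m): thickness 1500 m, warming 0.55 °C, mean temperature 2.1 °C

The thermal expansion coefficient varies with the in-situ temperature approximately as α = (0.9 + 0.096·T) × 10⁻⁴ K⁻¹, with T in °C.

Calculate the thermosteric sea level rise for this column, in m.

Layer 1: α = (0.9 + 0.096×23)×10⁻⁴ = 3.108×10⁻⁴ K⁻¹
Layer 2: α = (0.9 + 0.096×13)×10⁻⁴ = 2.148×10⁻⁴ K⁻¹
Layer 3: α = (0.9 + 0.096×2.1)×10⁻⁴ = 1.1016×10⁻⁴ K⁻¹
3.108×10⁻⁴ × 2 × 68 = 0.0422688 m
Layer 2: 450 × 1.1 × 2.148×10⁻⁴ = 0.106326 m
Layer 3: 1.1016×10⁻⁴ × 1500 × 0.55 = 0.090882 m
Δh = 0.0422688 + 0.106326 + 0.090882 = 0.2394768 m ≈ 0.24 m

about 0.24 m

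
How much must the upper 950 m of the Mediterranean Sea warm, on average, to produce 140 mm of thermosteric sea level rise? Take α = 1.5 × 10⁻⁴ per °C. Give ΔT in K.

ΔT = Δh/(αH) = 0.14 / (1.5×10⁻⁴ × 950) ≈ 0.9825 K

0.98 K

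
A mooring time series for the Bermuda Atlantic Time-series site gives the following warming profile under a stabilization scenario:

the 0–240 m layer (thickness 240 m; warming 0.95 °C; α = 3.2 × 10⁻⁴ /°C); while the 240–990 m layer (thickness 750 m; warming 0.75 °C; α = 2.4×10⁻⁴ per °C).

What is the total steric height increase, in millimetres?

Δh = 208 mm

240 × 3.2×10⁻⁴ × 0.95 = 0.07296 m
240–990 m: 0.75 × 2.4×10⁻⁴ × 750 = 0.13500 m
Δh = 0.07296 + 0.13500 = 0.20796 m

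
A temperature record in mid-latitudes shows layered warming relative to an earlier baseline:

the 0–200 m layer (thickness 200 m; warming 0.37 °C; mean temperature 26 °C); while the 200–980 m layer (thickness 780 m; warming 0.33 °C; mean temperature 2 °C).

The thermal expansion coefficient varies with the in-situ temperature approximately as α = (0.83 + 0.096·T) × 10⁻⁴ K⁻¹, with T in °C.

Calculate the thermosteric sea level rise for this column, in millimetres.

50.9 mm of thermosteric rise

Layer 1: α = (0.83 + 0.096×26)×10⁻⁴ = 3.326×10⁻⁴ K⁻¹
Layer 2: α = (0.83 + 0.096×2)×10⁻⁴ = 1.022×10⁻⁴ K⁻¹
0–200 m: 200 × 0.37 × 3.326×10⁻⁴ = 0.0246124 m
Layer 2: 1.022×10⁻⁴ × 780 × 0.33 = 0.02630628 m
Δh = 0.0246124 + 0.02630628 = 0.05091868 m ≈ 50.9 mm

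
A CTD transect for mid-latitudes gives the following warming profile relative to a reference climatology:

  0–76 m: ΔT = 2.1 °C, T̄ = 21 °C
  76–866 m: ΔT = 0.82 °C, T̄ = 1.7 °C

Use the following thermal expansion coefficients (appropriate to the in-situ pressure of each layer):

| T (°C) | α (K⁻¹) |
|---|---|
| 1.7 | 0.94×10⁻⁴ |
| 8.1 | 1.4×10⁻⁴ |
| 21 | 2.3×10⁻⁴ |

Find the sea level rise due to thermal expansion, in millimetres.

Layer 1 at 21 °C → α = 2.3×10⁻⁴ K⁻¹
Layer 2 at 1.7 °C → α = 0.94×10⁻⁴ K⁻¹
2.1 × 2.3×10⁻⁴ × 76 = 0.036708 m
0.94×10⁻⁴ × 0.82 × 790 = 0.0608932 m
Δh = 0.036708 + 0.0608932 = 0.0976012 m ≈ 97.6 mm

97.6 mm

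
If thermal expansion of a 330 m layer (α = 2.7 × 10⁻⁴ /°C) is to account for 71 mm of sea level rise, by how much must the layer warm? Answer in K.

ΔT = Δh/(αH) = 0.071 / (2.7×10⁻⁴ × 330) ≈ 0.7969 K

0.797 K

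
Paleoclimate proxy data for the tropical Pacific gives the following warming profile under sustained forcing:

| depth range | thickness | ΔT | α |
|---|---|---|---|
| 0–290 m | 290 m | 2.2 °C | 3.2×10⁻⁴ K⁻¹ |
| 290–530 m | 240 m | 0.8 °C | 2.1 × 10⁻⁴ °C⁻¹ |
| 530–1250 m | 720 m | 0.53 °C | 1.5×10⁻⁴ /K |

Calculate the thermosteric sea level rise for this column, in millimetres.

302 mm

0–290 m: 290 × 3.2×10⁻⁴ × 2.2 = 0.20416 m
290–530 m: 2.1×10⁻⁴ × 240 × 0.8 = 0.04032 m
530–1250 m: 720 × 0.53 × 1.5×10⁻⁴ = 0.05724 m
Δh = 0.20416 + 0.04032 + 0.05724 = 0.30172 m ≈ 302 mm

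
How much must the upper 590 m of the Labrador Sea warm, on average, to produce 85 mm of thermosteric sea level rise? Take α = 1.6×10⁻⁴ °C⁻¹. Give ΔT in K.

ΔT ≈ 0.900 K

ΔT = Δh/(αH) = 0.085 / (1.6×10⁻⁴ × 590) ≈ 0.9004 K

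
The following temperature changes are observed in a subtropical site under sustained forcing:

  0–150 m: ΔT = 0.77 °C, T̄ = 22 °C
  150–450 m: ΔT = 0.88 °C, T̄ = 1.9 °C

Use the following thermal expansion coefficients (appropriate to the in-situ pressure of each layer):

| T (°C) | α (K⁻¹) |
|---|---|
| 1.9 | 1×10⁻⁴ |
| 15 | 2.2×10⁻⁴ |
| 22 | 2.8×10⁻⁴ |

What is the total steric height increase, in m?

about 0.059 m

Layer 1 at 22 °C → α = 2.8×10⁻⁴ K⁻¹
Layer 2 at 1.9 °C → α = 1×10⁻⁴ K⁻¹
0–150 m: 150 × 0.77 × 2.8×10⁻⁴ = 0.03234 m
150–450 m: 1×10⁻⁴ × 300 × 0.88 = 0.02640 m
Δh = 0.03234 + 0.02640 = 0.05874 m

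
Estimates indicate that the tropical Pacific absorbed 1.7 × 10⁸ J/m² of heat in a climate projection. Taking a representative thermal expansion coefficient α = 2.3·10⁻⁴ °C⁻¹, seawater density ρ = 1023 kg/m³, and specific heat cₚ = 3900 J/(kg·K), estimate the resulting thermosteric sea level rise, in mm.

Δh = αQ/(ρcₚ) = 2.3×10⁻⁴ × 1.7×10⁸ / (1023 × 3900) ≈ 0.0098002 m

9.80 mm of thermosteric rise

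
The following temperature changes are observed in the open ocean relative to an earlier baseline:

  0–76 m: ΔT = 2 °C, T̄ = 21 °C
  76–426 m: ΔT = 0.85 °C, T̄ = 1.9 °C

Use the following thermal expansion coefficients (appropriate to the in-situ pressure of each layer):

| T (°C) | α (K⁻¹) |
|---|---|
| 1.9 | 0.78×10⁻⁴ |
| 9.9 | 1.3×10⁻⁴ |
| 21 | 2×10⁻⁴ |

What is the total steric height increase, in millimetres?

Layer 1 at 21 °C → α = 2×10⁻⁴ K⁻¹
Layer 2 at 1.9 °C → α = 0.78×10⁻⁴ K⁻¹
0–76 m: 2 × 2×10⁻⁴ × 76 = 0.03040 m
0.78×10⁻⁴ × 350 × 0.85 = 0.023205 m
Δh = 0.03040 + 0.023205 = 0.053605 m

Δh ≈ 53.6 mm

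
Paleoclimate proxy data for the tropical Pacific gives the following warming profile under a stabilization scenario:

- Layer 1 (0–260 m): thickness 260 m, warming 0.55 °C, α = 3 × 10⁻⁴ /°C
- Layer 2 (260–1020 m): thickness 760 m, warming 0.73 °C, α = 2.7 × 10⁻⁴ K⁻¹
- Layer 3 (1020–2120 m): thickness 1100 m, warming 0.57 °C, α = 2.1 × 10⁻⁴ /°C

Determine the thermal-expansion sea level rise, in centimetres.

0–260 m: 260 × 0.55 × 3×10⁻⁴ = 0.04290 m
0.73 × 760 × 2.7×10⁻⁴ = 0.149796 m
Layer 3: 1100 × 0.57 × 2.1×10⁻⁴ = 0.13167 m
Δh = 0.04290 + 0.149796 + 0.13167 = 0.324366 m ≈ 32.4 cm

Δh ≈ 32.4 cm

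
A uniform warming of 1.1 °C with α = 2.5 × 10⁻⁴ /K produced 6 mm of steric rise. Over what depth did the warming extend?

about 21.8 m

H = Δh/(αΔT) = 0.006 / (2.5×10⁻⁴ × 1.1) ≈ 21.82 m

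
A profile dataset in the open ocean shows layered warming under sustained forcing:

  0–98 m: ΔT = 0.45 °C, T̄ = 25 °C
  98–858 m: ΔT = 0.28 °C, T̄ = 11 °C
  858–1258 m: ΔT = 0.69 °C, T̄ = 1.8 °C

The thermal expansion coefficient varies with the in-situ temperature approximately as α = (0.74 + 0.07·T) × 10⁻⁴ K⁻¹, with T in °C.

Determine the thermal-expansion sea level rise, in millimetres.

Δh = 67 mm

Layer 1: α = (0.74 + 0.07×25)×10⁻⁴ = 2.49×10⁻⁴ K⁻¹
Layer 2: α = (0.74 + 0.07×11)×10⁻⁴ = 1.51×10⁻⁴ K⁻¹
Layer 3: α = (0.74 + 0.07×1.8)×10⁻⁴ = 0.866×10⁻⁴ K⁻¹
Layer 1: 2.49×10⁻⁴ × 0.45 × 98 = 0.0109809 m
98–858 m: 760 × 1.51×10⁻⁴ × 0.28 = 0.0321328 m
0.69 × 0.866×10⁻⁴ × 400 = 0.0239016 m
Δh = 0.0109809 + 0.0321328 + 0.0239016 = 0.0670153 m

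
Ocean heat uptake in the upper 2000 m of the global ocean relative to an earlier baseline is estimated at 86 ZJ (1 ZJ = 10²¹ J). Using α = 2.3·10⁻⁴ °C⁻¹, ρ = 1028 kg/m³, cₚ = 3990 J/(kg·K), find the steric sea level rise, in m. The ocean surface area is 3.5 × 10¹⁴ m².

0.014 m of thermosteric rise

Per unit area: Q = 86×10²¹ / (3.5×10¹⁴) ≈ 2.457×10⁸ J/m²
Δh = αQ/(ρcₚ) = 2.3×10⁻⁴ × 2.457×10⁸ / (1028 × 3990) ≈ 0.013777 m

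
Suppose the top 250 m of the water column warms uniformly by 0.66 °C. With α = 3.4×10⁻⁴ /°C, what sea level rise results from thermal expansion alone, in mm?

Δh = αΔT·H = 3.4×10⁻⁴ × 0.66 × 250 = 0.05610 m

about 56 mm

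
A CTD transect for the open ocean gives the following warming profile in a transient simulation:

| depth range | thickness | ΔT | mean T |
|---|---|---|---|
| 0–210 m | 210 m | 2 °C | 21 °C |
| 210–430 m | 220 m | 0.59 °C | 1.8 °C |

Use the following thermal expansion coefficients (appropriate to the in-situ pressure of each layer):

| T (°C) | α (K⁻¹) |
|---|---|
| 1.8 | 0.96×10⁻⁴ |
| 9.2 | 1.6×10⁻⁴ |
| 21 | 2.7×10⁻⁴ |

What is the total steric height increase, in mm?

Layer 1 at 21 °C → α = 2.7×10⁻⁴ K⁻¹
Layer 2 at 1.8 °C → α = 0.96×10⁻⁴ K⁻¹
210 × 2 × 2.7×10⁻⁴ = 0.11340 m
210–430 m: 0.96×10⁻⁴ × 0.59 × 220 = 0.0124608 m
Δh = 0.11340 + 0.0124608 = 0.1258608 m

130 mm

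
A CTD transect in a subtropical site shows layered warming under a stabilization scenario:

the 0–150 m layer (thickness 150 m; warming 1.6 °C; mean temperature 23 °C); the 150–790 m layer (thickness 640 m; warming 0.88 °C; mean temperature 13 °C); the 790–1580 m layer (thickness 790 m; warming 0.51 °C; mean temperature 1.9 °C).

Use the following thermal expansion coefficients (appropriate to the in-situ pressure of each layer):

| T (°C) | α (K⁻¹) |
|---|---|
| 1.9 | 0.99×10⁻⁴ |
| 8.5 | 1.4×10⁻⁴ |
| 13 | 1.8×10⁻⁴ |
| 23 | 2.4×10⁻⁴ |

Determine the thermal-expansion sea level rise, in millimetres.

Layer 1 at 23 °C → α = 2.4×10⁻⁴ K⁻¹
Layer 2 at 13 °C → α = 1.8×10⁻⁴ K⁻¹
Layer 3 at 1.9 °C → α = 0.99×10⁻⁴ K⁻¹
0–150 m: 1.6 × 150 × 2.4×10⁻⁴ = 0.05760 m
Layer 2: 640 × 1.8×10⁻⁴ × 0.88 = 0.101376 m
Layer 3: 0.99×10⁻⁴ × 790 × 0.51 = 0.0398871 m
Δh = 0.05760 + 0.101376 + 0.0398871 = 0.1988631 m

199 mm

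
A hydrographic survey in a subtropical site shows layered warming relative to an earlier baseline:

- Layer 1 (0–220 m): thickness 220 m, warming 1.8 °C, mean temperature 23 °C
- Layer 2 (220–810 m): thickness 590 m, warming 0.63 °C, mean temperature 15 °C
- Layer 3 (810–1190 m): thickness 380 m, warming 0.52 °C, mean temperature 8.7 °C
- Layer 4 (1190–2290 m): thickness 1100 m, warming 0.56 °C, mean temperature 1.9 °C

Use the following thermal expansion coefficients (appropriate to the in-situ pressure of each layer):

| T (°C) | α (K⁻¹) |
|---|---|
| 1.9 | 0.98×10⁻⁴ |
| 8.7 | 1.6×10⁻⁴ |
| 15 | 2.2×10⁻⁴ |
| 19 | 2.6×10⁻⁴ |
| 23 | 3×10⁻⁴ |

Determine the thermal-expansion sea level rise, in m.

Δh = 0.293 m

Layer 1 at 23 °C → α = 3×10⁻⁴ K⁻¹
Layer 2 at 15 °C → α = 2.2×10⁻⁴ K⁻¹
Layer 3 at 8.7 °C → α = 1.6×10⁻⁴ K⁻¹
Layer 4 at 1.9 °C → α = 0.98×10⁻⁴ K⁻¹
Layer 1: 3×10⁻⁴ × 220 × 1.8 = 0.11880 m
Layer 2: 2.2×10⁻⁴ × 590 × 0.63 = 0.081774 m
Layer 3: 380 × 1.6×10⁻⁴ × 0.52 = 0.031616 m
1190–2290 m: 0.98×10⁻⁴ × 0.56 × 1100 = 0.060368 m
Δh = 0.11880 + 0.081774 + 0.031616 + 0.060368 = 0.292558 m ≈ 0.293 m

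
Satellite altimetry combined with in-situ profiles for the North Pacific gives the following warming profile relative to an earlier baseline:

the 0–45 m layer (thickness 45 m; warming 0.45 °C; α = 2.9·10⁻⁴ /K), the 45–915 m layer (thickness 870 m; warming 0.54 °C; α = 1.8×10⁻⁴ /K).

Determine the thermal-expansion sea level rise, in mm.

about 90 mm

Layer 1: 0.45 × 2.9×10⁻⁴ × 45 = 0.0058725 m
45–915 m: 0.54 × 870 × 1.8×10⁻⁴ = 0.084564 m
Δh = 0.0058725 + 0.084564 = 0.0904365 m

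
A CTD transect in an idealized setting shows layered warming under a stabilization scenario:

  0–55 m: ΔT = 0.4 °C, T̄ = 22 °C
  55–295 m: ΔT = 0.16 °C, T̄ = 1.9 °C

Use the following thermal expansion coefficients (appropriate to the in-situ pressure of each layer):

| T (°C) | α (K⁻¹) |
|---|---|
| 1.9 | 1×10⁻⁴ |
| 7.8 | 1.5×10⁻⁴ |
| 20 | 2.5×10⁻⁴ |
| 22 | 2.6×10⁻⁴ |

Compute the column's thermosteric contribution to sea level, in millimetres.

Layer 1 at 22 °C → α = 2.6×10⁻⁴ K⁻¹
Layer 2 at 1.9 °C → α = 1×10⁻⁴ K⁻¹
55 × 2.6×10⁻⁴ × 0.4 = 0.00572 m
1×10⁻⁴ × 0.16 × 240 = 0.00384 m
Δh = 0.00572 + 0.00384 = 0.00956 m

about 9.56 mm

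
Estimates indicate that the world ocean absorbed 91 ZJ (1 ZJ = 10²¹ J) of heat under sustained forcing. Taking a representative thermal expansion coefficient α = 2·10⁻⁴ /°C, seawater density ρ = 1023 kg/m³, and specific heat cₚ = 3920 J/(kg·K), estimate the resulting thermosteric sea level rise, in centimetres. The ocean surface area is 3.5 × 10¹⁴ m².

Δh = 1.30 cm

Per unit area: Q = 91×10²¹ / (3.5×10¹⁴) = 2.6×10⁸ J/m²
Δh = αQ/(ρcₚ) = 2×10⁻⁴ × 2.6×10⁸ / (1023 × 3920) ≈ 0.012967 m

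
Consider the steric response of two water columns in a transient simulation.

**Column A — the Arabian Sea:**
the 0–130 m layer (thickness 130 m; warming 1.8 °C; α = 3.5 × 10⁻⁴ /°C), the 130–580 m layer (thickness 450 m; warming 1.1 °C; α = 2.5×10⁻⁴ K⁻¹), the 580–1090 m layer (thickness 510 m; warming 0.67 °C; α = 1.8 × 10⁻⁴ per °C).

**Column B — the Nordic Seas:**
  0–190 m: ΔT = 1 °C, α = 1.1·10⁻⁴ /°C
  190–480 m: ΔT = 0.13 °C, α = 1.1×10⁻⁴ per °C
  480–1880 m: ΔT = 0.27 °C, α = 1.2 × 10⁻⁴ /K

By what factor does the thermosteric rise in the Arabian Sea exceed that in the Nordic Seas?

3.79

A 3.5×10⁻⁴ × 130 × 1.8 = 0.08190 m
A 130–580 m: 2.5×10⁻⁴ × 450 × 1.1 = 0.12375 m
A Layer 3: 510 × 1.8×10⁻⁴ × 0.67 = 0.061506 m
A total: 0.267156 m
B 0–190 m: 1 × 1.1×10⁻⁴ × 190 = 0.02090 m
B 1.1×10⁻⁴ × 290 × 0.13 = 0.004147 m
B 1400 × 1.2×10⁻⁴ × 0.27 = 0.04536 m
B total: 0.070407 m
Ratio: 0.267156 / 0.070407 ≈ 3.794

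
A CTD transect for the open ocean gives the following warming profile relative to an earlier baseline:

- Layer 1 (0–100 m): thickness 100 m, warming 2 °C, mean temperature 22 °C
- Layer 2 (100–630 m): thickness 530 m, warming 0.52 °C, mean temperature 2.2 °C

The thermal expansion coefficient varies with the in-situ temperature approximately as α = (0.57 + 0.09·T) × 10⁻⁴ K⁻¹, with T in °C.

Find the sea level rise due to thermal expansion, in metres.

0.0722 m

Layer 1: α = (0.57 + 0.09×22)×10⁻⁴ = 2.55×10⁻⁴ K⁻¹
Layer 2: α = (0.57 + 0.09×2.2)×10⁻⁴ = 0.768×10⁻⁴ K⁻¹
2.55×10⁻⁴ × 100 × 2 = 0.05100 m
Layer 2: 530 × 0.768×10⁻⁴ × 0.52 = 0.02116608 m
Δh = 0.05100 + 0.02116608 = 0.07216608 m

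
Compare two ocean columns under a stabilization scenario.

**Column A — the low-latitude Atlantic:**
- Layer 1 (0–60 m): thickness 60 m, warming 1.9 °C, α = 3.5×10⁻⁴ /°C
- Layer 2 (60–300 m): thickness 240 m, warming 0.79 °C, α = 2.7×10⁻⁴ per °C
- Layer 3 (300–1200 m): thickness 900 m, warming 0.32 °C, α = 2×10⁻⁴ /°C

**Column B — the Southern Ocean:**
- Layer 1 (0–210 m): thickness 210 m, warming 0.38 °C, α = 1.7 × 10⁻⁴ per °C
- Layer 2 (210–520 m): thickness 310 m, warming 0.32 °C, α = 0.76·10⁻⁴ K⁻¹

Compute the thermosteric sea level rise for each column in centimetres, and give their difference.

A: 15 cm; B: 2.1 cm; difference 13 cm

A 0–60 m: 1.9 × 60 × 3.5×10⁻⁴ = 0.03990 m
A 0.79 × 240 × 2.7×10⁻⁴ = 0.051192 m
A Layer 3: 900 × 2×10⁻⁴ × 0.32 = 0.05760 m
A total: 0.148692 m
B Layer 1: 1.7×10⁻⁴ × 210 × 0.38 = 0.013566 m
B Layer 2: 0.76×10⁻⁴ × 0.32 × 310 = 0.0075392 m
B total: 0.0211052 m
Difference: 0.148692 − 0.0211052 = 0.1275868 m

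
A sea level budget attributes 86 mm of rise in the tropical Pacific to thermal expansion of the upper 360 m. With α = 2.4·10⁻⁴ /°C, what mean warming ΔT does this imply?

ΔT ≈ 1.0 °C

ΔT = Δh/(αH) = 0.086 / (2.4×10⁻⁴ × 360) ≈ 0.9954 °C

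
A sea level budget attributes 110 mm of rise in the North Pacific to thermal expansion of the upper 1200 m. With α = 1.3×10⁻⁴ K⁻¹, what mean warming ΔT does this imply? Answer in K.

ΔT = Δh/(αH) = 0.11 / (1.3×10⁻⁴ × 1200) ≈ 0.7051 K

ΔT ≈ 0.705 K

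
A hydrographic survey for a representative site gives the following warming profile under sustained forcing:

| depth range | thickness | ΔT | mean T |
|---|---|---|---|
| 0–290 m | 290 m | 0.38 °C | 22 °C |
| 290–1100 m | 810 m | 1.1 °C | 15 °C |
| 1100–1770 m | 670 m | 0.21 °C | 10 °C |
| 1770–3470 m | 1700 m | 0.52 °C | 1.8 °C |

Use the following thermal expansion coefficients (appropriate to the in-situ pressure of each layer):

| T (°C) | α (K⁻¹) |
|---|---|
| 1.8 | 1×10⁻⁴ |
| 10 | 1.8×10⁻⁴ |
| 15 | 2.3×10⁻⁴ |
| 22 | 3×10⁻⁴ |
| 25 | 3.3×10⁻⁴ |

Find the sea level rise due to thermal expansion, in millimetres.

Layer 1 at 22 °C → α = 3×10⁻⁴ K⁻¹
Layer 2 at 15 °C → α = 2.3×10⁻⁴ K⁻¹
Layer 3 at 10 °C → α = 1.8×10⁻⁴ K⁻¹
Layer 4 at 1.8 °C → α = 1×10⁻⁴ K⁻¹
0–290 m: 0.38 × 290 × 3×10⁻⁴ = 0.03306 m
Layer 2: 2.3×10⁻⁴ × 810 × 1.1 = 0.20493 m
1.8×10⁻⁴ × 0.21 × 670 = 0.025326 m
1770–3470 m: 1700 × 0.52 × 1×10⁻⁴ = 0.08840 m
Δh = 0.03306 + 0.20493 + 0.025326 + 0.08840 = 0.351716 m ≈ 352 mm

about 352 mm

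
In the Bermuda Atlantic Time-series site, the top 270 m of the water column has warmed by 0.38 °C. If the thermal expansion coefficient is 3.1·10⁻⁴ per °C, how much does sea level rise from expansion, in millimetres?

Δh = αΔT·H = 3.1×10⁻⁴ × 0.38 × 270 = 0.031806 m

31.8 mm of thermosteric rise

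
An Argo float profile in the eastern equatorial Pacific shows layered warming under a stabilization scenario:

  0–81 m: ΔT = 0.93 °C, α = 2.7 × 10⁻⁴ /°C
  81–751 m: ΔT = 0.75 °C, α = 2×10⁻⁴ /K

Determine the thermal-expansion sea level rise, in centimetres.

0.93 × 81 × 2.7×10⁻⁴ = 0.0203391 m
670 × 2×10⁻⁴ × 0.75 = 0.10050 m
Δh = 0.0203391 + 0.10050 = 0.1208391 m

12.1 cm of thermosteric rise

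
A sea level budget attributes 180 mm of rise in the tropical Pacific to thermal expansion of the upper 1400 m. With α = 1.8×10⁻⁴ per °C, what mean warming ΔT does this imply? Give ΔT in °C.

0.714 °C

ΔT = Δh/(αH) = 0.18 / (1.8×10⁻⁴ × 1400) ≈ 0.7143 °C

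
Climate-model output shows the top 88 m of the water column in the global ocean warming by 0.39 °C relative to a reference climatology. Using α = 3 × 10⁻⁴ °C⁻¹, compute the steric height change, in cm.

Δh = αΔT·H = 3×10⁻⁴ × 0.39 × 88 = 0.010296 m

about 1.0 cm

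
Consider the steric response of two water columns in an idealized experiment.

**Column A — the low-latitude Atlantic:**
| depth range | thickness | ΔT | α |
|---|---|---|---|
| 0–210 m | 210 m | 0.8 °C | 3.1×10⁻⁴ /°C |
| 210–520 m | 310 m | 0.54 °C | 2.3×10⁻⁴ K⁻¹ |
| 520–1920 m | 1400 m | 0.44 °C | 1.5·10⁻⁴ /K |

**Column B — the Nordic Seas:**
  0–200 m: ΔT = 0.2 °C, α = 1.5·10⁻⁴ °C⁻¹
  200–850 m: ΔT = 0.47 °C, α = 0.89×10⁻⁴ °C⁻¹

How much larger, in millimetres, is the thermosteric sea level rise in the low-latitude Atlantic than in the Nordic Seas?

Δh_A − Δh_B ≈ 150 mm

A 210 × 0.8 × 3.1×10⁻⁴ = 0.05208 m
A 210–520 m: 310 × 2.3×10⁻⁴ × 0.54 = 0.038502 m
A 0.44 × 1400 × 1.5×10⁻⁴ = 0.09240 m
A total: 0.182982 m
B 0–200 m: 0.2 × 200 × 1.5×10⁻⁴ = 0.00600 m
B 650 × 0.89×10⁻⁴ × 0.47 = 0.0271895 m
B total: 0.0331895 m
Difference: 0.182982 − 0.0331895 = 0.1497925 m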